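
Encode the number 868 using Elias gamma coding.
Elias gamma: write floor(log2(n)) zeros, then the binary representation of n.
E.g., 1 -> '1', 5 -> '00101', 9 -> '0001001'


num_bits = floor(log2(868)) + 1 = 10
leading_zeros = num_bits - 1 = 9
binary(868) = 1101100100

Elias gamma(868) = '000000000' + '1101100100' = 0000000001101100100 (19 bits)


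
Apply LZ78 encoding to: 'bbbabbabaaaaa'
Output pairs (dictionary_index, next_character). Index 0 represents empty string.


LZ78 encoding steps:
Dictionary: {0: ''}
Step 1: w='' (idx 0), next='b' -> output (0, 'b'), add 'b' as idx 1
Step 2: w='b' (idx 1), next='b' -> output (1, 'b'), add 'bb' as idx 2
Step 3: w='' (idx 0), next='a' -> output (0, 'a'), add 'a' as idx 3
Step 4: w='bb' (idx 2), next='a' -> output (2, 'a'), add 'bba' as idx 4
Step 5: w='b' (idx 1), next='a' -> output (1, 'a'), add 'ba' as idx 5
Step 6: w='a' (idx 3), next='a' -> output (3, 'a'), add 'aa' as idx 6
Step 7: w='aa' (idx 6), end of input -> output (6, '')


Encoded: [(0, 'b'), (1, 'b'), (0, 'a'), (2, 'a'), (1, 'a'), (3, 'a'), (6, '')]


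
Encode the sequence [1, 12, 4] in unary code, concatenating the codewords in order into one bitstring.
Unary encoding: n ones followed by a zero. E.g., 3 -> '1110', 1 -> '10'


Encode each number as n ones followed by a terminating 0:
  1 -> 10 (2 bits)
  12 -> 1111111111110 (13 bits)
  4 -> 11110 (5 bits)
Total length = 2 + 13 + 5 = 20 bits.

Unary([1, 12, 4]) = 10111111111111011110 (20 bits)


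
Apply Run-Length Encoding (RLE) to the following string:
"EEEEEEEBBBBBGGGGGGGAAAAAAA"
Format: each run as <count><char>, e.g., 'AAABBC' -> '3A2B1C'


Scanning runs left to right:
  i=0: run of 'E' x 7 -> '7E'
  i=7: run of 'B' x 5 -> '5B'
  i=12: run of 'G' x 7 -> '7G'
  i=19: run of 'A' x 7 -> '7A'

RLE = 7E5B7G7A


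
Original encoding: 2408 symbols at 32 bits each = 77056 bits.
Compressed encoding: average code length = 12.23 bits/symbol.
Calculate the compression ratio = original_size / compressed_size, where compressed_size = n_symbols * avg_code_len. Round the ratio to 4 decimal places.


original_size = n_symbols * orig_bits = 2408 * 32 = 77056 bits
compressed_size = n_symbols * avg_code_len = 2408 * 12.23 = 29449.84 bits
ratio = original_size / compressed_size = 77056 / 29449.84 = 2.6165

Compression ratio = 2.6165


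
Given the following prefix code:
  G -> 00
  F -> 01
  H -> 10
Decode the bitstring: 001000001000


Decoding step by step:
Bits 00 -> G
Bits 10 -> H
Bits 00 -> G
Bits 00 -> G
Bits 10 -> H
Bits 00 -> G


Decoded message: GHGGHG


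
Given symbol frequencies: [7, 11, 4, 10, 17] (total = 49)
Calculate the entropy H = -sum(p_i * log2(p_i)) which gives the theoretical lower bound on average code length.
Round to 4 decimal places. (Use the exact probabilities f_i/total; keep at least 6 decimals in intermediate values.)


Per-symbol terms -p_i * log2(p_i) with p_i = f_i/49:
  p = 7/49 = 0.142857: log2(p) = -2.807355, -p*log2(p) = 0.401051
  p = 11/49 = 0.224490: log2(p) = -2.155278, -p*log2(p) = 0.483838
  p = 4/49 = 0.081633: log2(p) = -3.614710, -p*log2(p) = 0.295078
  p = 10/49 = 0.204082: log2(p) = -2.292782, -p*log2(p) = 0.467915
  p = 17/49 = 0.346939: log2(p) = -1.527247, -p*log2(p) = 0.529861
H = 0.401051 + 0.483838 + 0.295078 + 0.467915 + 0.529861 = 2.177743

H = 2.1777 bits/symbol


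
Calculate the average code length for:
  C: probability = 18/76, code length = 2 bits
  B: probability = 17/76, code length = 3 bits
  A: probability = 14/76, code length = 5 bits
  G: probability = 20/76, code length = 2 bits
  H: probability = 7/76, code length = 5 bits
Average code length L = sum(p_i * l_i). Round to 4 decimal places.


Weighted contributions p_i * l_i:
  C: (18/76) * 2 = 36/76
  B: (17/76) * 3 = 51/76
  A: (14/76) * 5 = 70/76
  G: (20/76) * 2 = 40/76
  H: (7/76) * 5 = 35/76
Sum = (36 + 51 + 70 + 40 + 35)/76 = 232/76

L = 232/76 = 3.0526 bits/symbol


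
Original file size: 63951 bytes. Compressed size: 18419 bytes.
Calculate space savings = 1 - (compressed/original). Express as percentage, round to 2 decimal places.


ratio = compressed/original = 18419/63951 = 0.288017
savings = 1 - ratio = 1 - 0.288017 = 0.711983
as a percentage: 0.711983 * 100 = 71.2%

Space savings = 1 - 18419/63951 = 71.2%


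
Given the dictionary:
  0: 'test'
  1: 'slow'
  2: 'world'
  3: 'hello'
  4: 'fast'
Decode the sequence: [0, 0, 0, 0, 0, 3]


Look up each index in the dictionary:
  0 -> 'test'
  0 -> 'test'
  0 -> 'test'
  0 -> 'test'
  0 -> 'test'
  3 -> 'hello'

Decoded: "test test test test test hello"


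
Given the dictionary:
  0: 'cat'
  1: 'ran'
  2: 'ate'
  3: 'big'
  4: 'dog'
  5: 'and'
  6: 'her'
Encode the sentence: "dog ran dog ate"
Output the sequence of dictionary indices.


Look up each word in the dictionary:
  'dog' -> 4
  'ran' -> 1
  'dog' -> 4
  'ate' -> 2

Encoded: [4, 1, 4, 2]


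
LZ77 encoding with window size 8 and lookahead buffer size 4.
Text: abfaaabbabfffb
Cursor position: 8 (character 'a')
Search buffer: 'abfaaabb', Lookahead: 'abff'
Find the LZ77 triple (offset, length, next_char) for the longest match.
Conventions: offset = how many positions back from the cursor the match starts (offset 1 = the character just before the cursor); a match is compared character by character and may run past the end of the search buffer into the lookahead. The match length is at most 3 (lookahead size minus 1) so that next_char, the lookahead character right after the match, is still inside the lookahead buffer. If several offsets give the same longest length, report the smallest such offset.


Try each offset into the search buffer:
  offset=1 (pos 7, char 'b'): match length 0
  offset=2 (pos 6, char 'b'): match length 0
  offset=3 (pos 5, char 'a'): match length 2
  offset=4 (pos 4, char 'a'): match length 1
  offset=5 (pos 3, char 'a'): match length 1
  offset=6 (pos 2, char 'f'): match length 0
  offset=7 (pos 1, char 'b'): match length 0
  offset=8 (pos 0, char 'a'): match length 3
Longest match has length 3 at offset 8.
next_char = character at position 8 + 3 = 11 -> 'f'

Best match: offset=8, length=3 (matching 'abf' starting at position 0)
LZ77 triple: (8, 3, 'f')


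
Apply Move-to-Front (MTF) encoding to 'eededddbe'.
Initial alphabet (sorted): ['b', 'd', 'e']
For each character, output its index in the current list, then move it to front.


MTF encoding:
'e': index 2 in ['b', 'd', 'e'] -> ['e', 'b', 'd']
'e': index 0 in ['e', 'b', 'd'] -> ['e', 'b', 'd']
'd': index 2 in ['e', 'b', 'd'] -> ['d', 'e', 'b']
'e': index 1 in ['d', 'e', 'b'] -> ['e', 'd', 'b']
'd': index 1 in ['e', 'd', 'b'] -> ['d', 'e', 'b']
'd': index 0 in ['d', 'e', 'b'] -> ['d', 'e', 'b']
'd': index 0 in ['d', 'e', 'b'] -> ['d', 'e', 'b']
'b': index 2 in ['d', 'e', 'b'] -> ['b', 'd', 'e']
'e': index 2 in ['b', 'd', 'e'] -> ['e', 'b', 'd']


Output: [2, 0, 2, 1, 1, 0, 0, 2, 2]


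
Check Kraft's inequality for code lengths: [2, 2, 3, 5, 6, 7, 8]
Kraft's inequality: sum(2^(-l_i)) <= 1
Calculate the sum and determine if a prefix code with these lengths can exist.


Sum = 2^(-2) + 2^(-2) + 2^(-3) + 2^(-5) + 2^(-6) + 2^(-7) + 2^(-8)
    = 0.25 + 0.25 + 0.125 + 0.03125 + 0.015625 + 0.0078125 + 0.00390625
    = 175/256 = 0.68359375
Since 0.68359375 <= 1, Kraft's inequality IS satisfied.
A prefix code with these lengths CAN exist.

Kraft sum = 0.68359375. Satisfied.


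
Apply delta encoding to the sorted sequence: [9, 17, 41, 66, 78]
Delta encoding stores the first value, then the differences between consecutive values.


First value: 9
Deltas:
  17 - 9 = 8
  41 - 17 = 24
  66 - 41 = 25
  78 - 66 = 12


Delta encoded: [9, 8, 24, 25, 12]


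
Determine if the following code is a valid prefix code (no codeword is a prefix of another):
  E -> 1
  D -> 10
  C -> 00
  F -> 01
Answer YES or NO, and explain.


Checking each pair (does one codeword prefix another?):
  E='1' vs D='10': prefix -- VIOLATION

NO -- this is NOT a valid prefix code. E (1) is a prefix of D (10).


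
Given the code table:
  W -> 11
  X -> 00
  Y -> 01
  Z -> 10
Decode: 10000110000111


Decoding:
10 -> Z
00 -> X
01 -> Y
10 -> Z
00 -> X
01 -> Y
11 -> W


Result: ZXYZXYW


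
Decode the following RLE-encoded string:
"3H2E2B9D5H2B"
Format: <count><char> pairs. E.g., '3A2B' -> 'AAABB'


Expanding each <count><char> pair:
  3H -> 'HHH'
  2E -> 'EE'
  2B -> 'BB'
  9D -> 'DDDDDDDDD'
  5H -> 'HHHHH'
  2B -> 'BB'

Decoded = HHHEEBBDDDDDDDDDHHHHHBB


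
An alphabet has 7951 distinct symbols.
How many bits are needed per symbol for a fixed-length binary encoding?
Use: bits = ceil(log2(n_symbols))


log2(7951) = 12.9569
Bracket: 2^12 = 4096 < 7951 <= 2^13 = 8192
So ceil(log2(7951)) = 13

bits = ceil(log2(7951)) = ceil(12.9569) = 13 bits


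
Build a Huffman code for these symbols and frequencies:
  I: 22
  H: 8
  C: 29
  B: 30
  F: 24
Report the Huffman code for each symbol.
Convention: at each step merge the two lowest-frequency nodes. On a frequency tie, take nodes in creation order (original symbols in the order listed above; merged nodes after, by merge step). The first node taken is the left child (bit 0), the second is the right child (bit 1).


Huffman tree construction:
Step 1: Merge H(8) + I(22) = 30
Step 2: Merge F(24) + C(29) = 53
Step 3: Merge B(30) + (H+I)(30) = 60
Step 4: Merge (F+C)(53) + (B+(H+I))(60) = 113
Read each symbol's code off the tree from the root (left child = 0, right child = 1).

Codes:
  I: 111 (length 3)
  H: 110 (length 3)
  C: 01 (length 2)
  B: 10 (length 2)
  F: 00 (length 2)
Average code length: 256/113 = 2.2655 bits/symbol


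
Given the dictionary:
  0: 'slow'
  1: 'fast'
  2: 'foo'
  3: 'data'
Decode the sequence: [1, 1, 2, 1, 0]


Look up each index in the dictionary:
  1 -> 'fast'
  1 -> 'fast'
  2 -> 'foo'
  1 -> 'fast'
  0 -> 'slow'

Decoded: "fast fast foo fast slow"


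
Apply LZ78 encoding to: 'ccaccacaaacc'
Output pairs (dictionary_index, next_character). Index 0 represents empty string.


LZ78 encoding steps:
Dictionary: {0: ''}
Step 1: w='' (idx 0), next='c' -> output (0, 'c'), add 'c' as idx 1
Step 2: w='c' (idx 1), next='a' -> output (1, 'a'), add 'ca' as idx 2
Step 3: w='c' (idx 1), next='c' -> output (1, 'c'), add 'cc' as idx 3
Step 4: w='' (idx 0), next='a' -> output (0, 'a'), add 'a' as idx 4
Step 5: w='ca' (idx 2), next='a' -> output (2, 'a'), add 'caa' as idx 5
Step 6: w='a' (idx 4), next='c' -> output (4, 'c'), add 'ac' as idx 6
Step 7: w='c' (idx 1), end of input -> output (1, '')


Encoded: [(0, 'c'), (1, 'a'), (1, 'c'), (0, 'a'), (2, 'a'), (4, 'c'), (1, '')]


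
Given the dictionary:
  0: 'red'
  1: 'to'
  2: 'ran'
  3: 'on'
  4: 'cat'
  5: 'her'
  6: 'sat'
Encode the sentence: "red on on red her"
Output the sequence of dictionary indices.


Look up each word in the dictionary:
  'red' -> 0
  'on' -> 3
  'on' -> 3
  'red' -> 0
  'her' -> 5

Encoded: [0, 3, 3, 0, 5]


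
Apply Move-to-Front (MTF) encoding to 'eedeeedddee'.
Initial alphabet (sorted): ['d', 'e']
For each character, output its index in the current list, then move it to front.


MTF encoding:
'e': index 1 in ['d', 'e'] -> ['e', 'd']
'e': index 0 in ['e', 'd'] -> ['e', 'd']
'd': index 1 in ['e', 'd'] -> ['d', 'e']
'e': index 1 in ['d', 'e'] -> ['e', 'd']
'e': index 0 in ['e', 'd'] -> ['e', 'd']
'e': index 0 in ['e', 'd'] -> ['e', 'd']
'd': index 1 in ['e', 'd'] -> ['d', 'e']
'd': index 0 in ['d', 'e'] -> ['d', 'e']
'd': index 0 in ['d', 'e'] -> ['d', 'e']
'e': index 1 in ['d', 'e'] -> ['e', 'd']
'e': index 0 in ['e', 'd'] -> ['e', 'd']


Output: [1, 0, 1, 1, 0, 0, 1, 0, 0, 1, 0]


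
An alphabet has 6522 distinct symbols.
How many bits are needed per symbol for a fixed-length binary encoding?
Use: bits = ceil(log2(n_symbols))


log2(6522) = 12.6711
Bracket: 2^12 = 4096 < 6522 <= 2^13 = 8192
So ceil(log2(6522)) = 13

bits = ceil(log2(6522)) = ceil(12.6711) = 13 bits


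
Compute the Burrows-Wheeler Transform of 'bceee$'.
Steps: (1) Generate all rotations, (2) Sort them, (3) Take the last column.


Rotations (sorted):
  0: $bceee -> last char: e
  1: bceee$ -> last char: $
  2: ceee$b -> last char: b
  3: e$bcee -> last char: e
  4: ee$bce -> last char: e
  5: eee$bc -> last char: c


BWT = e$beec


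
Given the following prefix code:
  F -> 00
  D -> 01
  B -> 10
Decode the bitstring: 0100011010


Decoding step by step:
Bits 01 -> D
Bits 00 -> F
Bits 01 -> D
Bits 10 -> B
Bits 10 -> B


Decoded message: DFDBB


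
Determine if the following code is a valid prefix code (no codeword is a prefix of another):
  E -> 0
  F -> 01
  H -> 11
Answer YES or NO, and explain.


Checking each pair (does one codeword prefix another?):
  E='0' vs F='01': prefix -- VIOLATION

NO -- this is NOT a valid prefix code. E (0) is a prefix of F (01).


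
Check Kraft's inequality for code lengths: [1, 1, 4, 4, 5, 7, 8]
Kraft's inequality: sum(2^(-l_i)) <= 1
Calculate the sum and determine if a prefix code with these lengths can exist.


Sum = 2^(-1) + 2^(-1) + 2^(-4) + 2^(-4) + 2^(-5) + 2^(-7) + 2^(-8)
    = 0.5 + 0.5 + 0.0625 + 0.0625 + 0.03125 + 0.0078125 + 0.00390625
    = 299/256 = 1.16796875
Since 1.16796875 > 1, Kraft's inequality is NOT satisfied.
A prefix code with these lengths CANNOT exist.

Kraft sum = 1.16796875. Not satisfied.


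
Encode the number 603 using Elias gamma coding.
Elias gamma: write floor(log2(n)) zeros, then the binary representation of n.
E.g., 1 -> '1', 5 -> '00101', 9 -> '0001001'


num_bits = floor(log2(603)) + 1 = 10
leading_zeros = num_bits - 1 = 9
binary(603) = 1001011011

Elias gamma(603) = '000000000' + '1001011011' = 0000000001001011011 (19 bits)


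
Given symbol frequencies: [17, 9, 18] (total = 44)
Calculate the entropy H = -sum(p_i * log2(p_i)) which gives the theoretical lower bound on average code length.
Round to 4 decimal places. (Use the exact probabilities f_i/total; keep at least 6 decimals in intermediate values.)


Per-symbol terms -p_i * log2(p_i) with p_i = f_i/44:
  p = 17/44 = 0.386364: log2(p) = -1.371969, -p*log2(p) = 0.530079
  p = 9/44 = 0.204545: log2(p) = -2.289507, -p*log2(p) = 0.468308
  p = 18/44 = 0.409091: log2(p) = -1.289507, -p*log2(p) = 0.527525
H = 0.530079 + 0.468308 + 0.527525 = 1.525912

H = 1.5259 bits/symbol


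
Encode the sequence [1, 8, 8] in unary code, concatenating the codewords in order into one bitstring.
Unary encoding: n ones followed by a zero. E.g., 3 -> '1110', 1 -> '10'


Encode each number as n ones followed by a terminating 0:
  1 -> 10 (2 bits)
  8 -> 111111110 (9 bits)
  8 -> 111111110 (9 bits)
Total length = 2 + 9 + 9 = 20 bits.

Unary([1, 8, 8]) = 10111111110111111110 (20 bits)


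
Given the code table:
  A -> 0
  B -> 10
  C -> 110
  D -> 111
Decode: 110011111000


Decoding:
110 -> C
0 -> A
111 -> D
110 -> C
0 -> A
0 -> A


Result: CADCAA


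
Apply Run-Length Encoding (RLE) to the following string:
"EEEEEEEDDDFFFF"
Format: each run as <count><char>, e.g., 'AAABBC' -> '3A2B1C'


Scanning runs left to right:
  i=0: run of 'E' x 7 -> '7E'
  i=7: run of 'D' x 3 -> '3D'
  i=10: run of 'F' x 4 -> '4F'

RLE = 7E3D4F


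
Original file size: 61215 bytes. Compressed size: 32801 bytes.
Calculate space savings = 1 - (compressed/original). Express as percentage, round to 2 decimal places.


ratio = compressed/original = 32801/61215 = 0.535833
savings = 1 - ratio = 1 - 0.535833 = 0.464167
as a percentage: 0.464167 * 100 = 46.42%

Space savings = 1 - 32801/61215 = 46.42%


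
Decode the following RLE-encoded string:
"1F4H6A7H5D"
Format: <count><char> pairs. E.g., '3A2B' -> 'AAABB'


Expanding each <count><char> pair:
  1F -> 'F'
  4H -> 'HHHH'
  6A -> 'AAAAAA'
  7H -> 'HHHHHHH'
  5D -> 'DDDDD'

Decoded = FHHHHAAAAAAHHHHHHHDDDDD


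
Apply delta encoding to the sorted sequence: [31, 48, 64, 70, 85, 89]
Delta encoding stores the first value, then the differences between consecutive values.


First value: 31
Deltas:
  48 - 31 = 17
  64 - 48 = 16
  70 - 64 = 6
  85 - 70 = 15
  89 - 85 = 4


Delta encoded: [31, 17, 16, 6, 15, 4]


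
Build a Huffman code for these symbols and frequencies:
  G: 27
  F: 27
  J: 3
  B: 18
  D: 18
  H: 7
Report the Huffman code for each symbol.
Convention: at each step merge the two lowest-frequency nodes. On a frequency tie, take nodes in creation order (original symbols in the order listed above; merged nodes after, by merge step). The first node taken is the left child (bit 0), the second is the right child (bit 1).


Huffman tree construction:
Step 1: Merge J(3) + H(7) = 10
Step 2: Merge (J+H)(10) + B(18) = 28
Step 3: Merge D(18) + G(27) = 45
Step 4: Merge F(27) + ((J+H)+B)(28) = 55
Step 5: Merge (D+G)(45) + (F+((J+H)+B))(55) = 100
Read each symbol's code off the tree from the root (left child = 0, right child = 1).

Codes:
  G: 01 (length 2)
  F: 10 (length 2)
  J: 1100 (length 4)
  B: 111 (length 3)
  D: 00 (length 2)
  H: 1101 (length 4)
Average code length: 238/100 = 2.3800 bits/symbol


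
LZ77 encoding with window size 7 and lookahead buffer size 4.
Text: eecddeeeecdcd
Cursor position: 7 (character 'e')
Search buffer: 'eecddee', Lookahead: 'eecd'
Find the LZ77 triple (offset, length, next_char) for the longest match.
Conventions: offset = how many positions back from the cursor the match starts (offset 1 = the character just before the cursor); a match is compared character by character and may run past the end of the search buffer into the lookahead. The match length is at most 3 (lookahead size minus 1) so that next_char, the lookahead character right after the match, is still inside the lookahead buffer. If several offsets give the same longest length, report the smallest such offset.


Try each offset into the search buffer:
  offset=1 (pos 6, char 'e'): match length 2
  offset=2 (pos 5, char 'e'): match length 2
  offset=3 (pos 4, char 'd'): match length 0
  offset=4 (pos 3, char 'd'): match length 0
  offset=5 (pos 2, char 'c'): match length 0
  offset=6 (pos 1, char 'e'): match length 1
  offset=7 (pos 0, char 'e'): match length 3
Longest match has length 3 at offset 7.
next_char = character at position 7 + 3 = 10 -> 'd'

Best match: offset=7, length=3 (matching 'eec' starting at position 0)
LZ77 triple: (7, 3, 'd')


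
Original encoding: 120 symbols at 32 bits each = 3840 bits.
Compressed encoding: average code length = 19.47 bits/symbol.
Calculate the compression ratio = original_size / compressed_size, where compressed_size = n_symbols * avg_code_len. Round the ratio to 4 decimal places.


original_size = n_symbols * orig_bits = 120 * 32 = 3840 bits
compressed_size = n_symbols * avg_code_len = 120 * 19.47 = 2336.4 bits
ratio = original_size / compressed_size = 3840 / 2336.4 = 1.6436

Compression ratio = 1.6436


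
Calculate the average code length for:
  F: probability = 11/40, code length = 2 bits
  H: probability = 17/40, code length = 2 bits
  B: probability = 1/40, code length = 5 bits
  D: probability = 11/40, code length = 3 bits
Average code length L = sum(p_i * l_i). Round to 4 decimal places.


Weighted contributions p_i * l_i:
  F: (11/40) * 2 = 22/40
  H: (17/40) * 2 = 34/40
  B: (1/40) * 5 = 5/40
  D: (11/40) * 3 = 33/40
Sum = (22 + 34 + 5 + 33)/40 = 94/40

L = 94/40 = 2.3500 bits/symbol


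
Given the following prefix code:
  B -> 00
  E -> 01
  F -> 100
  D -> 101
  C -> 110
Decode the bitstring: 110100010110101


Decoding step by step:
Bits 110 -> C
Bits 100 -> F
Bits 01 -> E
Bits 01 -> E
Bits 101 -> D
Bits 01 -> E


Decoded message: CFEEDE


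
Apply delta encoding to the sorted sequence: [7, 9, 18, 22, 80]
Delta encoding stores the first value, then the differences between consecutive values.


First value: 7
Deltas:
  9 - 7 = 2
  18 - 9 = 9
  22 - 18 = 4
  80 - 22 = 58


Delta encoded: [7, 2, 9, 4, 58]


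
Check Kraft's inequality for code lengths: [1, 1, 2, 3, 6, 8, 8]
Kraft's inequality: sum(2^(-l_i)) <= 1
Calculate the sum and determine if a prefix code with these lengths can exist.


Sum = 2^(-1) + 2^(-1) + 2^(-2) + 2^(-3) + 2^(-6) + 2^(-8) + 2^(-8)
    = 0.5 + 0.5 + 0.25 + 0.125 + 0.015625 + 0.00390625 + 0.00390625
    = 358/256 = 1.3984375
Since 1.3984375 > 1, Kraft's inequality is NOT satisfied.
A prefix code with these lengths CANNOT exist.

Kraft sum = 1.3984375. Not satisfied.


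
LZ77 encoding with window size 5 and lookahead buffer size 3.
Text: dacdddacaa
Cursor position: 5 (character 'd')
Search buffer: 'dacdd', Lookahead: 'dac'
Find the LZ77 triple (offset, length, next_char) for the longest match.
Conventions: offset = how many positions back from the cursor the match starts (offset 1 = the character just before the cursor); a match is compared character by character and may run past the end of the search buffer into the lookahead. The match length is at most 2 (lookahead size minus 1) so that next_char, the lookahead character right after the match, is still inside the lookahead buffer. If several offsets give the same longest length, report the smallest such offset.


Try each offset into the search buffer:
  offset=1 (pos 4, char 'd'): match length 1
  offset=2 (pos 3, char 'd'): match length 1
  offset=3 (pos 2, char 'c'): match length 0
  offset=4 (pos 1, char 'a'): match length 0
  offset=5 (pos 0, char 'd'): match length 2
Longest match has length 2 at offset 5.
next_char = character at position 5 + 2 = 7 -> 'c'

Best match: offset=5, length=2 (matching 'da' starting at position 0)
LZ77 triple: (5, 2, 'c')


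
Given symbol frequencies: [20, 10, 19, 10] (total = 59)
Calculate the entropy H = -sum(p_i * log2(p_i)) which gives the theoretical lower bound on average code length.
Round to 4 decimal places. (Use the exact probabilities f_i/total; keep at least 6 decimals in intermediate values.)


Per-symbol terms -p_i * log2(p_i) with p_i = f_i/59:
  p = 20/59 = 0.338983: log2(p) = -1.560715, -p*log2(p) = 0.529056
  p = 10/59 = 0.169492: log2(p) = -2.560715, -p*log2(p) = 0.434019
  p = 19/59 = 0.322034: log2(p) = -1.634716, -p*log2(p) = 0.526434
  p = 10/59 = 0.169492: log2(p) = -2.560715, -p*log2(p) = 0.434019
H = 0.529056 + 0.434019 + 0.526434 + 0.434019 = 1.923528

H = 1.9235 bits/symbol


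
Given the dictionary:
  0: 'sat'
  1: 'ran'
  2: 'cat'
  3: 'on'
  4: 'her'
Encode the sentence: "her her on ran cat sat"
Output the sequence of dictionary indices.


Look up each word in the dictionary:
  'her' -> 4
  'her' -> 4
  'on' -> 3
  'ran' -> 1
  'cat' -> 2
  'sat' -> 0

Encoded: [4, 4, 3, 1, 2, 0]


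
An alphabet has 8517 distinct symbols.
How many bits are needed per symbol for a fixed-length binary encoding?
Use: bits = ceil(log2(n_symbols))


log2(8517) = 13.0561
Bracket: 2^13 = 8192 < 8517 <= 2^14 = 16384
So ceil(log2(8517)) = 14

bits = ceil(log2(8517)) = ceil(13.0561) = 14 bits


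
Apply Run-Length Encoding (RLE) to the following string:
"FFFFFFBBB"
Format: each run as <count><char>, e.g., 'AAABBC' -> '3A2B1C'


Scanning runs left to right:
  i=0: run of 'F' x 6 -> '6F'
  i=6: run of 'B' x 3 -> '3B'

RLE = 6F3B


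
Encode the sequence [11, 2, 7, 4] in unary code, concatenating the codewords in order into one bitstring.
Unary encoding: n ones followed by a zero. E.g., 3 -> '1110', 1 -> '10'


Encode each number as n ones followed by a terminating 0:
  11 -> 111111111110 (12 bits)
  2 -> 110 (3 bits)
  7 -> 11111110 (8 bits)
  4 -> 11110 (5 bits)
Total length = 12 + 3 + 8 + 5 = 28 bits.

Unary([11, 2, 7, 4]) = 1111111111101101111111011110 (28 bits)


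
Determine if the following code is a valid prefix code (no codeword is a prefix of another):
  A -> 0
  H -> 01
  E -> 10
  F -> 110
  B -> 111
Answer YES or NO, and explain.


Checking each pair (does one codeword prefix another?):
  A='0' vs H='01': prefix -- VIOLATION

NO -- this is NOT a valid prefix code. A (0) is a prefix of H (01).


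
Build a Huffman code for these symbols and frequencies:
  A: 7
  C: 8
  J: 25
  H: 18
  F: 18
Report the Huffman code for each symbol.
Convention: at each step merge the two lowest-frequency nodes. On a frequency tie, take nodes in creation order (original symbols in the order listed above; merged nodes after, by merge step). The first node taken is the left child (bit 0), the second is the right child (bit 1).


Huffman tree construction:
Step 1: Merge A(7) + C(8) = 15
Step 2: Merge (A+C)(15) + H(18) = 33
Step 3: Merge F(18) + J(25) = 43
Step 4: Merge ((A+C)+H)(33) + (F+J)(43) = 76
Read each symbol's code off the tree from the root (left child = 0, right child = 1).

Codes:
  A: 000 (length 3)
  C: 001 (length 3)
  J: 11 (length 2)
  H: 01 (length 2)
  F: 10 (length 2)
Average code length: 167/76 = 2.1974 bits/symbol


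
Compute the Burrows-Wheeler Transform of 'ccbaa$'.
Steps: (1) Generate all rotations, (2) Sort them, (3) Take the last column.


Rotations (sorted):
  0: $ccbaa -> last char: a
  1: a$ccba -> last char: a
  2: aa$ccb -> last char: b
  3: baa$cc -> last char: c
  4: cbaa$c -> last char: c
  5: ccbaa$ -> last char: $


BWT = aabcc$


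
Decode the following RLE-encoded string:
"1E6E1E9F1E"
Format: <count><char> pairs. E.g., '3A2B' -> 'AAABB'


Expanding each <count><char> pair:
  1E -> 'E'
  6E -> 'EEEEEE'
  1E -> 'E'
  9F -> 'FFFFFFFFF'
  1E -> 'E'

Decoded = EEEEEEEEFFFFFFFFFE


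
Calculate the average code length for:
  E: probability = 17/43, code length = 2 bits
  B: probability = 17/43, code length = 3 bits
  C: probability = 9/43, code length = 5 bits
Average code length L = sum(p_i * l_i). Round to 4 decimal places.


Weighted contributions p_i * l_i:
  E: (17/43) * 2 = 34/43
  B: (17/43) * 3 = 51/43
  C: (9/43) * 5 = 45/43
Sum = (34 + 51 + 45)/43 = 130/43

L = 130/43 = 3.0233 bits/symbol


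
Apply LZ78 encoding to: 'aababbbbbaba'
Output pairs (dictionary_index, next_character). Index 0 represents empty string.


LZ78 encoding steps:
Dictionary: {0: ''}
Step 1: w='' (idx 0), next='a' -> output (0, 'a'), add 'a' as idx 1
Step 2: w='a' (idx 1), next='b' -> output (1, 'b'), add 'ab' as idx 2
Step 3: w='ab' (idx 2), next='b' -> output (2, 'b'), add 'abb' as idx 3
Step 4: w='' (idx 0), next='b' -> output (0, 'b'), add 'b' as idx 4
Step 5: w='b' (idx 4), next='b' -> output (4, 'b'), add 'bb' as idx 5
Step 6: w='ab' (idx 2), next='a' -> output (2, 'a'), add 'aba' as idx 6


Encoded: [(0, 'a'), (1, 'b'), (2, 'b'), (0, 'b'), (4, 'b'), (2, 'a')]


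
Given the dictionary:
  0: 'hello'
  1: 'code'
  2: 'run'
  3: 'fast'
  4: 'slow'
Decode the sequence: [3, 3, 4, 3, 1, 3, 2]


Look up each index in the dictionary:
  3 -> 'fast'
  3 -> 'fast'
  4 -> 'slow'
  3 -> 'fast'
  1 -> 'code'
  3 -> 'fast'
  2 -> 'run'

Decoded: "fast fast slow fast code fast run"


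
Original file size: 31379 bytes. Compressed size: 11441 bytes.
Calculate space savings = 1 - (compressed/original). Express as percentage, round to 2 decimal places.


ratio = compressed/original = 11441/31379 = 0.364607
savings = 1 - ratio = 1 - 0.364607 = 0.635393
as a percentage: 0.635393 * 100 = 63.54%

Space savings = 1 - 11441/31379 = 63.54%


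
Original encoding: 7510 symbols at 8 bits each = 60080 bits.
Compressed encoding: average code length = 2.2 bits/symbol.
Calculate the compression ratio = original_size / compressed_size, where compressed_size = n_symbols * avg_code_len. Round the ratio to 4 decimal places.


original_size = n_symbols * orig_bits = 7510 * 8 = 60080 bits
compressed_size = n_symbols * avg_code_len = 7510 * 2.2 = 16522.0 bits
ratio = original_size / compressed_size = 60080 / 16522.0 = 3.6364

Compression ratio = 3.6364


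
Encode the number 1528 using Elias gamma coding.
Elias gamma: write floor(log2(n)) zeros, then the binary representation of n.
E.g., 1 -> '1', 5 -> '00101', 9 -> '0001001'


num_bits = floor(log2(1528)) + 1 = 11
leading_zeros = num_bits - 1 = 10
binary(1528) = 10111111000

Elias gamma(1528) = '0000000000' + '10111111000' = 000000000010111111000 (21 bits)


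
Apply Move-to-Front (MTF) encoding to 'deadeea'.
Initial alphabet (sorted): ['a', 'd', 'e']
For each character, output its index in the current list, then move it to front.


MTF encoding:
'd': index 1 in ['a', 'd', 'e'] -> ['d', 'a', 'e']
'e': index 2 in ['d', 'a', 'e'] -> ['e', 'd', 'a']
'a': index 2 in ['e', 'd', 'a'] -> ['a', 'e', 'd']
'd': index 2 in ['a', 'e', 'd'] -> ['d', 'a', 'e']
'e': index 2 in ['d', 'a', 'e'] -> ['e', 'd', 'a']
'e': index 0 in ['e', 'd', 'a'] -> ['e', 'd', 'a']
'a': index 2 in ['e', 'd', 'a'] -> ['a', 'e', 'd']


Output: [1, 2, 2, 2, 2, 0, 2]


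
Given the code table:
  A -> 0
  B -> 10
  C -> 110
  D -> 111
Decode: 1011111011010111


Decoding:
10 -> B
111 -> D
110 -> C
110 -> C
10 -> B
111 -> D


Result: BDCCBD


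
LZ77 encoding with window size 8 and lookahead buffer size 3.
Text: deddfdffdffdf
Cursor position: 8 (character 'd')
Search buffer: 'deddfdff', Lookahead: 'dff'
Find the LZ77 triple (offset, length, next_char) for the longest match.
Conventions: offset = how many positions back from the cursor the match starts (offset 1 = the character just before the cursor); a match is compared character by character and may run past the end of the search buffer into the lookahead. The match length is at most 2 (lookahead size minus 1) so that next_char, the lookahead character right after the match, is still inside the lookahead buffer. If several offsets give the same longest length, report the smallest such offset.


Try each offset into the search buffer:
  offset=1 (pos 7, char 'f'): match length 0
  offset=2 (pos 6, char 'f'): match length 0
  offset=3 (pos 5, char 'd'): match length 2
  offset=4 (pos 4, char 'f'): match length 0
  offset=5 (pos 3, char 'd'): match length 2
  offset=6 (pos 2, char 'd'): match length 1
  offset=7 (pos 1, char 'e'): match length 0
  offset=8 (pos 0, char 'd'): match length 1
Longest match has length 2, found at offsets 3, 5; take the smallest, offset 3.
next_char = character at position 8 + 2 = 10 -> 'f'

Best match: offset=3, length=2 (matching 'df' starting at position 5)
LZ77 triple: (3, 2, 'f')


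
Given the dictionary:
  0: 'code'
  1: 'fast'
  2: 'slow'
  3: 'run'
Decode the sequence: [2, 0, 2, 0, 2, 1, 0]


Look up each index in the dictionary:
  2 -> 'slow'
  0 -> 'code'
  2 -> 'slow'
  0 -> 'code'
  2 -> 'slow'
  1 -> 'fast'
  0 -> 'code'

Decoded: "slow code slow code slow fast code"


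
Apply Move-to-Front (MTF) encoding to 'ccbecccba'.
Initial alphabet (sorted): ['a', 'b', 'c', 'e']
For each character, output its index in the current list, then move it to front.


MTF encoding:
'c': index 2 in ['a', 'b', 'c', 'e'] -> ['c', 'a', 'b', 'e']
'c': index 0 in ['c', 'a', 'b', 'e'] -> ['c', 'a', 'b', 'e']
'b': index 2 in ['c', 'a', 'b', 'e'] -> ['b', 'c', 'a', 'e']
'e': index 3 in ['b', 'c', 'a', 'e'] -> ['e', 'b', 'c', 'a']
'c': index 2 in ['e', 'b', 'c', 'a'] -> ['c', 'e', 'b', 'a']
'c': index 0 in ['c', 'e', 'b', 'a'] -> ['c', 'e', 'b', 'a']
'c': index 0 in ['c', 'e', 'b', 'a'] -> ['c', 'e', 'b', 'a']
'b': index 2 in ['c', 'e', 'b', 'a'] -> ['b', 'c', 'e', 'a']
'a': index 3 in ['b', 'c', 'e', 'a'] -> ['a', 'b', 'c', 'e']


Output: [2, 0, 2, 3, 2, 0, 0, 2, 3]


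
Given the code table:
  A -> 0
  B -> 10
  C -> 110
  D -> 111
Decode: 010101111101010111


Decoding:
0 -> A
10 -> B
10 -> B
111 -> D
110 -> C
10 -> B
10 -> B
111 -> D


Result: ABBDCBBD


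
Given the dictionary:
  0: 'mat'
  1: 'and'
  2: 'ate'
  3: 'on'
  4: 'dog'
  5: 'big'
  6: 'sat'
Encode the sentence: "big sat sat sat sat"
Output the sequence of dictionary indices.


Look up each word in the dictionary:
  'big' -> 5
  'sat' -> 6
  'sat' -> 6
  'sat' -> 6
  'sat' -> 6

Encoded: [5, 6, 6, 6, 6]


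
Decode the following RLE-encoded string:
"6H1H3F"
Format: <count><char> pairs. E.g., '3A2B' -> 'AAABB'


Expanding each <count><char> pair:
  6H -> 'HHHHHH'
  1H -> 'H'
  3F -> 'FFF'

Decoded = HHHHHHHFFF


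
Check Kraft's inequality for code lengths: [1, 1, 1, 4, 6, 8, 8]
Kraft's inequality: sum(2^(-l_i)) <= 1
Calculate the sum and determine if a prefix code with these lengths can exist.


Sum = 2^(-1) + 2^(-1) + 2^(-1) + 2^(-4) + 2^(-6) + 2^(-8) + 2^(-8)
    = 0.5 + 0.5 + 0.5 + 0.0625 + 0.015625 + 0.00390625 + 0.00390625
    = 406/256 = 1.5859375
Since 1.5859375 > 1, Kraft's inequality is NOT satisfied.
A prefix code with these lengths CANNOT exist.

Kraft sum = 1.5859375. Not satisfied.


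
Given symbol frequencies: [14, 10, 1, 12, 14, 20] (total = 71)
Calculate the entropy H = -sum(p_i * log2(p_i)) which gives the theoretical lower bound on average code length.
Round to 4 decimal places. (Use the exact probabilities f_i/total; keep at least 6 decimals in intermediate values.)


Per-symbol terms -p_i * log2(p_i) with p_i = f_i/71:
  p = 14/71 = 0.197183: log2(p) = -2.342392, -p*log2(p) = 0.461880
  p = 10/71 = 0.140845: log2(p) = -2.827819, -p*log2(p) = 0.398284
  p = 1/71 = 0.014085: log2(p) = -6.149747, -p*log2(p) = 0.086616
  p = 12/71 = 0.169014: log2(p) = -2.564785, -p*log2(p) = 0.433485
  p = 14/71 = 0.197183: log2(p) = -2.342392, -p*log2(p) = 0.461880
  p = 20/71 = 0.281690: log2(p) = -1.827819, -p*log2(p) = 0.514879
H = 0.461880 + 0.398284 + 0.086616 + 0.433485 + 0.461880 + 0.514879 = 2.357024

H = 2.357 bits/symbol


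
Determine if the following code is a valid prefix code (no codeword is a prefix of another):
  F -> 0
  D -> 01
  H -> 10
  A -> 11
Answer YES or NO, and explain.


Checking each pair (does one codeword prefix another?):
  F='0' vs D='01': prefix -- VIOLATION

NO -- this is NOT a valid prefix code. F (0) is a prefix of D (01).


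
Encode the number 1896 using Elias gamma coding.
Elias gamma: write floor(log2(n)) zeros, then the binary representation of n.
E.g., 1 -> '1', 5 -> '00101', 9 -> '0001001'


num_bits = floor(log2(1896)) + 1 = 11
leading_zeros = num_bits - 1 = 10
binary(1896) = 11101101000

Elias gamma(1896) = '0000000000' + '11101101000' = 000000000011101101000 (21 bits)


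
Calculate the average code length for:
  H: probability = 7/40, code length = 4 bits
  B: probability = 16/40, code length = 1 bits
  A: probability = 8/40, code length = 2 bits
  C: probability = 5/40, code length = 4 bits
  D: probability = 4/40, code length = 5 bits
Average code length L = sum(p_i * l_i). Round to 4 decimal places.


Weighted contributions p_i * l_i:
  H: (7/40) * 4 = 28/40
  B: (16/40) * 1 = 16/40
  A: (8/40) * 2 = 16/40
  C: (5/40) * 4 = 20/40
  D: (4/40) * 5 = 20/40
Sum = (28 + 16 + 16 + 20 + 20)/40 = 100/40

L = 100/40 = 2.5000 bits/symbol


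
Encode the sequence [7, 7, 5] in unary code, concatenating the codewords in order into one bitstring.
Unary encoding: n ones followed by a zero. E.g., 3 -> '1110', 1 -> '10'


Encode each number as n ones followed by a terminating 0:
  7 -> 11111110 (8 bits)
  7 -> 11111110 (8 bits)
  5 -> 111110 (6 bits)
Total length = 8 + 8 + 6 = 22 bits.

Unary([7, 7, 5]) = 1111111011111110111110 (22 bits)


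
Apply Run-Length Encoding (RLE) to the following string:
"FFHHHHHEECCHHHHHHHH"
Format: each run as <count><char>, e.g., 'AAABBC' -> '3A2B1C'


Scanning runs left to right:
  i=0: run of 'F' x 2 -> '2F'
  i=2: run of 'H' x 5 -> '5H'
  i=7: run of 'E' x 2 -> '2E'
  i=9: run of 'C' x 2 -> '2C'
  i=11: run of 'H' x 8 -> '8H'

RLE = 2F5H2E2C8H


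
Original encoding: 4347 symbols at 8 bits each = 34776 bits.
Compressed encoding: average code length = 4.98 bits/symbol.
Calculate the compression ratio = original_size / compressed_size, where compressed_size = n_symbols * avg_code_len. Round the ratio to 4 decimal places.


original_size = n_symbols * orig_bits = 4347 * 8 = 34776 bits
compressed_size = n_symbols * avg_code_len = 4347 * 4.98 = 21648.06 bits
ratio = original_size / compressed_size = 34776 / 21648.06 = 1.6064

Compression ratio = 1.6064


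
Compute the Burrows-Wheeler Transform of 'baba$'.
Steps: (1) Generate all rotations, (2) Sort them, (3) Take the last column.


Rotations (sorted):
  0: $baba -> last char: a
  1: a$bab -> last char: b
  2: aba$b -> last char: b
  3: ba$ba -> last char: a
  4: baba$ -> last char: $


BWT = abba$


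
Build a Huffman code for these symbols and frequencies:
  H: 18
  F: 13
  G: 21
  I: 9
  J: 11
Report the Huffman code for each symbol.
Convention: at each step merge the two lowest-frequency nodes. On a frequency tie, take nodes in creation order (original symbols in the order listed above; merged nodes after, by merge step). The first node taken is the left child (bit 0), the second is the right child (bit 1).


Huffman tree construction:
Step 1: Merge I(9) + J(11) = 20
Step 2: Merge F(13) + H(18) = 31
Step 3: Merge (I+J)(20) + G(21) = 41
Step 4: Merge (F+H)(31) + ((I+J)+G)(41) = 72
Read each symbol's code off the tree from the root (left child = 0, right child = 1).

Codes:
  H: 01 (length 2)
  F: 00 (length 2)
  G: 11 (length 2)
  I: 100 (length 3)
  J: 101 (length 3)
Average code length: 164/72 = 2.2778 bits/symbol


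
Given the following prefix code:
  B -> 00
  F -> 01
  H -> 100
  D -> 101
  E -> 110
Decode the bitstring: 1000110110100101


Decoding step by step:
Bits 100 -> H
Bits 01 -> F
Bits 101 -> D
Bits 101 -> D
Bits 00 -> B
Bits 101 -> D


Decoded message: HFDDBD


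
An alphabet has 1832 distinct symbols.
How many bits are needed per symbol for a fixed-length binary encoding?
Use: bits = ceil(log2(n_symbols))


log2(1832) = 10.8392
Bracket: 2^10 = 1024 < 1832 <= 2^11 = 2048
So ceil(log2(1832)) = 11

bits = ceil(log2(1832)) = ceil(10.8392) = 11 bits


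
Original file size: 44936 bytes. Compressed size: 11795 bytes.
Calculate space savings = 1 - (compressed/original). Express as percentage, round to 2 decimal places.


ratio = compressed/original = 11795/44936 = 0.262484
savings = 1 - ratio = 1 - 0.262484 = 0.737516
as a percentage: 0.737516 * 100 = 73.75%

Space savings = 1 - 11795/44936 = 73.75%


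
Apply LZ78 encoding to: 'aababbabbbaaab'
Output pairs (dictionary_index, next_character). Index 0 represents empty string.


LZ78 encoding steps:
Dictionary: {0: ''}
Step 1: w='' (idx 0), next='a' -> output (0, 'a'), add 'a' as idx 1
Step 2: w='a' (idx 1), next='b' -> output (1, 'b'), add 'ab' as idx 2
Step 3: w='ab' (idx 2), next='b' -> output (2, 'b'), add 'abb' as idx 3
Step 4: w='abb' (idx 3), next='b' -> output (3, 'b'), add 'abbb' as idx 4
Step 5: w='a' (idx 1), next='a' -> output (1, 'a'), add 'aa' as idx 5
Step 6: w='ab' (idx 2), end of input -> output (2, '')


Encoded: [(0, 'a'), (1, 'b'), (2, 'b'), (3, 'b'), (1, 'a'), (2, '')]


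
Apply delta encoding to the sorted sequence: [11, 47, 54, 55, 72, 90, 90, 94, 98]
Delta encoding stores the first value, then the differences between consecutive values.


First value: 11
Deltas:
  47 - 11 = 36
  54 - 47 = 7
  55 - 54 = 1
  72 - 55 = 17
  90 - 72 = 18
  90 - 90 = 0
  94 - 90 = 4
  98 - 94 = 4


Delta encoded: [11, 36, 7, 1, 17, 18, 0, 4, 4]


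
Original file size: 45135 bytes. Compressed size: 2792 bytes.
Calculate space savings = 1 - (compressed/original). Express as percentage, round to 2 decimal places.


ratio = compressed/original = 2792/45135 = 0.061859
savings = 1 - ratio = 1 - 0.061859 = 0.938141
as a percentage: 0.938141 * 100 = 93.81%

Space savings = 1 - 2792/45135 = 93.81%


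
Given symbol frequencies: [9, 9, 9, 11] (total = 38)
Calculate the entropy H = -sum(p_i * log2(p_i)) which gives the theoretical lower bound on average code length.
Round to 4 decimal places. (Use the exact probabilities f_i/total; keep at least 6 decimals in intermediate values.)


Per-symbol terms -p_i * log2(p_i) with p_i = f_i/38:
  p = 9/38 = 0.236842: log2(p) = -2.078003, -p*log2(p) = 0.492158
  p = 9/38 = 0.236842: log2(p) = -2.078003, -p*log2(p) = 0.492158
  p = 9/38 = 0.236842: log2(p) = -2.078003, -p*log2(p) = 0.492158
  p = 11/38 = 0.289474: log2(p) = -1.788496, -p*log2(p) = 0.517722
H = 0.492158 + 0.492158 + 0.492158 + 0.517722 = 1.994196

H = 1.9942 bits/symbol


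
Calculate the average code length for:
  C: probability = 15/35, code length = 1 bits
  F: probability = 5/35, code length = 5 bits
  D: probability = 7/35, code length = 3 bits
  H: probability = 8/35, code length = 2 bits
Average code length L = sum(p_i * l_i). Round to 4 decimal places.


Weighted contributions p_i * l_i:
  C: (15/35) * 1 = 15/35
  F: (5/35) * 5 = 25/35
  D: (7/35) * 3 = 21/35
  H: (8/35) * 2 = 16/35
Sum = (15 + 25 + 21 + 16)/35 = 77/35

L = 77/35 = 2.2000 bits/symbol
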